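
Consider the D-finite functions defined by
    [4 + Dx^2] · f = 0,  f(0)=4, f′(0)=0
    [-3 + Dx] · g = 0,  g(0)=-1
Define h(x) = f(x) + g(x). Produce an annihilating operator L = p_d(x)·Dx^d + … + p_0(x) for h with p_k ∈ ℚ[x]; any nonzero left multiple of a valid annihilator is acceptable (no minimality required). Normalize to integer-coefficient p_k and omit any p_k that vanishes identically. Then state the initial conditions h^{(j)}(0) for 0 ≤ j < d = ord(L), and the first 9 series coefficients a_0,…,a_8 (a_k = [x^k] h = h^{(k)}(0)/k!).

f: a_k = 4, 0, -8, 0, 8/3, 0, -16/45, 0, 8/315, …
g: a_k = -1, -3, -9/2, -9/2, -27/8, -81/40, -81/80, -243/560, -729/4480, …
L₀ := lclm(L_f,L_g); ord L₀ ≤ 2+1.
L = -12 + 4·Dx - 3·Dx^2 + Dx^3  (order 3).
h: a_k = 3, -3, -25/2, -9/2, -17/24, -81/40, -197/144, -243/560, -791/5760, …
ICs: h(0) = 3, h′(0) = -3, h′′(0) = -25.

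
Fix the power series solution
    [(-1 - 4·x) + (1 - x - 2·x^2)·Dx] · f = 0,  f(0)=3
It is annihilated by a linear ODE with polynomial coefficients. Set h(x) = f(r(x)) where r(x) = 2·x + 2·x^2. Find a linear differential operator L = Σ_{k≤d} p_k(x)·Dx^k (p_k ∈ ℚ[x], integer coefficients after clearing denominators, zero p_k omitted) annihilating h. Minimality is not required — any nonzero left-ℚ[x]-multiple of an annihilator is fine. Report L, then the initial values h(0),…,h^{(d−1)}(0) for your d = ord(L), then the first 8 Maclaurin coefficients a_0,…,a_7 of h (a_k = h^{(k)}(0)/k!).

f: a_k = 3, 3, 9, 15, 33, 63, 129, 255, …
L₀ from L_f via x↦r, Dx↦r'^{-1}Dx.
L = (2 + 20·x + 48·x^2 + 32·x^3) + (-1 + 2·x + 10·x^2 + 16·x^3 + 8·x^4)·Dx  (order 1).
h: a_k = 3, 6, 42, 192, 924, 4488, 21624, 104448, …
ICs: h(0) = 3.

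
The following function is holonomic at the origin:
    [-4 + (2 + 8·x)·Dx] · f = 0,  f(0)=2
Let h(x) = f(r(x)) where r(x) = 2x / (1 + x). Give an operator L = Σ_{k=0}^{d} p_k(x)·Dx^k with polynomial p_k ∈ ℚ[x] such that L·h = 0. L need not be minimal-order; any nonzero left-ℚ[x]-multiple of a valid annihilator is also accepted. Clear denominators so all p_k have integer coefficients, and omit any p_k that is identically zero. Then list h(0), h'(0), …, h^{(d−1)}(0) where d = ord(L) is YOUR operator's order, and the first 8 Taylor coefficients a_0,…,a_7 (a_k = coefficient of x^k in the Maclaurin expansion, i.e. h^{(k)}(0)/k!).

f: a_k = 2, 4, -4, 8, -20, 56, -168, 528, …
h₀=f(r): pull back L_f along r ⇒ L₀.
L = -4 + (1 + 10·x + 9·x^2)·Dx  (order 1).
h: a_k = 2, 8, -24, 104, -568, 3528, -23640, 166440, …
ICs: h(0) = 2.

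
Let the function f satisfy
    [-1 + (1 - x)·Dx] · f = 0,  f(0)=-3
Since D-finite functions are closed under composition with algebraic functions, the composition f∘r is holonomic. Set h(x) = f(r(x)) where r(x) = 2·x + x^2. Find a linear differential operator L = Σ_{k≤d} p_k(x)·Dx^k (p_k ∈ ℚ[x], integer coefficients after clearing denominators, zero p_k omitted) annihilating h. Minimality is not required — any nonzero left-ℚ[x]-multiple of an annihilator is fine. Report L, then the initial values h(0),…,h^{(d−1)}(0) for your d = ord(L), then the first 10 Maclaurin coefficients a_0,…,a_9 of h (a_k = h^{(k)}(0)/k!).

L = (2 + 2·x) + (-1 + 2·x + x^2)·Dx  (order 1).
h: a_k = -3, -6, -15, -36, -87, -210, -507, -1224, -2955, -7134, …
ICs: h(0) = -3.

f: a_k = -3, -3, -3, -3, -3, -3, -3, -3, -3, -3, …
f∘r: x↦r, Dx↦Dx/r' in L_f ⇒ L₀.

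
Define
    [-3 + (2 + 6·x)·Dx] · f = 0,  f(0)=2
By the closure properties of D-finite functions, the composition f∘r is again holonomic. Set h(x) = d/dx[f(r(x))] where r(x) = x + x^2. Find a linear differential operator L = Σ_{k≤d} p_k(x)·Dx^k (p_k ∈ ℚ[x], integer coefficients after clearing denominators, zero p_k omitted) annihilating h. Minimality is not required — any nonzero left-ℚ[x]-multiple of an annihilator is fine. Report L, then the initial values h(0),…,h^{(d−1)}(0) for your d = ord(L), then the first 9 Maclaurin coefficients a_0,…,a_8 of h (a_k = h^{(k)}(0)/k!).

L = 1 + (-2 - 10·x - 18·x^2 - 12·x^3)·Dx  (order 1).
h: a_k = 3, 3/2, -27/8, 99/16, -1215/128, 2997/256, -9639/1024, -6237/2048, 1073817/32768, …
ICs: h(0) = 3.

f: a_k = 2, 3, -9/4, 27/8, -405/64, 1701/128, -15309/512, 72171/1024, -2814669/16384, …
Change of var in L_f (x↦r) gives L₀.
h=h₀': d/dx-closure on L₀ ⇒ L.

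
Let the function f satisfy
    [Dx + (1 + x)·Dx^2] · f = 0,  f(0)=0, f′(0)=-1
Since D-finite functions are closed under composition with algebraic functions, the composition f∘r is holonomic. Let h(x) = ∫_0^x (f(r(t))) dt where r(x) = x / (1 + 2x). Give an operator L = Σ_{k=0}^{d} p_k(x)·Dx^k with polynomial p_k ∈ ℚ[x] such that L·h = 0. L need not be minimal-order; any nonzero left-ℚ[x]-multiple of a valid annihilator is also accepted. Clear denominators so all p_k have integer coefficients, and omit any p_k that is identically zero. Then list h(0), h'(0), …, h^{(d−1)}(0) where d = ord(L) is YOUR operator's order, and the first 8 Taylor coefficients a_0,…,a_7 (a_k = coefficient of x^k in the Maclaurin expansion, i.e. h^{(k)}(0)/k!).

L = (5 + 12·x)·Dx^2 + (1 + 5·x + 6·x^2)·Dx^3  (order 3).
h: a_k = 0, 0, -1/2, 5/6, -19/12, 13/4, -211/30, 95/6, …
ICs: h(0) = 0, h′(0) = 0, h′′(0) = -1.

f: a_k = 0, -1, 1/2, -1/3, 1/4, -1/5, 1/6, -1/7, …
Substitute x→r, Dx→(1/r')Dx; clear ⇒ L₀.
∫: right-multiply L₀ by Dx.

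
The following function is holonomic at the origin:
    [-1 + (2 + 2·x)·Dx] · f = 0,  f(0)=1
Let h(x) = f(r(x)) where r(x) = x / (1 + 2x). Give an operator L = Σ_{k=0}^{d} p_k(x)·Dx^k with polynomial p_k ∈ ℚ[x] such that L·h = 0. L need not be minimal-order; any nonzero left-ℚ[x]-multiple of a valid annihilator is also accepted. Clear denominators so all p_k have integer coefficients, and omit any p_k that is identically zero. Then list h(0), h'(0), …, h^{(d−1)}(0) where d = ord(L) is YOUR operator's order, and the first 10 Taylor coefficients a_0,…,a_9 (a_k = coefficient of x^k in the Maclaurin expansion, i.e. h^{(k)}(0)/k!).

L = -1 + (2 + 10·x + 12·x^2)·Dx  (order 1).
h: a_k = 1, 1/2, -9/8, 41/16, -757/128, 3543/256, -33645/1024, 162105/2048, -6340365/32768, 31446635/65536, …
ICs: h(0) = 1.

f: a_k = 1, 1/2, -1/8, 1/16, -5/128, 7/256, -21/1024, 33/2048, -429/32768, 715/65536, …
L₀ from L_f via x↦r, Dx↦r'^{-1}Dx.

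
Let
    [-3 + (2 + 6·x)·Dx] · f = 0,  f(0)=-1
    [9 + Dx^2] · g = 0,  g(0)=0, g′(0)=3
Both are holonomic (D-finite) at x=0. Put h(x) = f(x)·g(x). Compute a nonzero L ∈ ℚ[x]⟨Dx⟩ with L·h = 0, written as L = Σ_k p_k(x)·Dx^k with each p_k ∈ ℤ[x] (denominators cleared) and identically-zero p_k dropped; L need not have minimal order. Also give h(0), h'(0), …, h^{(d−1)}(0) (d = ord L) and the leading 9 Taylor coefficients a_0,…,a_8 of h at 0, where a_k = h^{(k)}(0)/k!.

f: a_k = -1, -3/2, 9/8, -27/16, 405/128, -1701/256, 15309/1024, -72171/2048, 2814669/32768, …
g: a_k = 0, 3, 0, -9/2, 0, 81/40, 0, -243/560, 0, …
Product ⇒ symmetric product L₀, ord ≤ 2.
L = (63 + 216·x + 324·x^2) + (-12 - 36·x)·Dx + (4 + 24·x + 36·x^2)·Dx^2  (order 2).
h: a_k = 0, -3, -9/2, 63/8, 27/16, 1539/640, -19683/1280, 238869/7168, -5632983/71680, …
ICs: h(0) = 0, h′(0) = -3.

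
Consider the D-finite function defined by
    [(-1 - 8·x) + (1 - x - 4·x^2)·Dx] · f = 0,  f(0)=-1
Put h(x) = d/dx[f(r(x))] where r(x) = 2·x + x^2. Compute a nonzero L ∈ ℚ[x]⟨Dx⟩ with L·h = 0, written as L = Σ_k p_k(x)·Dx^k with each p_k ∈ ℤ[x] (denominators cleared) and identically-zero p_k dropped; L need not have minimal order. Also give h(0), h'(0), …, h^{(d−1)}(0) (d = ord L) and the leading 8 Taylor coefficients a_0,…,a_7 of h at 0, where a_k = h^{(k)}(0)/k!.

f: a_k = -1, -1, -5, -9, -29, -65, -181, -441, …
h₀=f(r): pull back L_f along r ⇒ L₀.
h=h₀': d/dx-closure on L₀ ⇒ L.
L = (21 + 150·x + 987·x^2 + 2192·x^3 + 2148·x^4 + 960·x^5 + 160·x^6) + (-1 - 15·x + 27·x^2 + 345·x^3 + 700·x^4 + 588·x^5 + 224·x^6 + 32·x^7)·Dx  (order 1).
h: a_k = -2, -42, -276, -2308, -15310, -104934, -676424, -4335016, …
ICs: h(0) = -2.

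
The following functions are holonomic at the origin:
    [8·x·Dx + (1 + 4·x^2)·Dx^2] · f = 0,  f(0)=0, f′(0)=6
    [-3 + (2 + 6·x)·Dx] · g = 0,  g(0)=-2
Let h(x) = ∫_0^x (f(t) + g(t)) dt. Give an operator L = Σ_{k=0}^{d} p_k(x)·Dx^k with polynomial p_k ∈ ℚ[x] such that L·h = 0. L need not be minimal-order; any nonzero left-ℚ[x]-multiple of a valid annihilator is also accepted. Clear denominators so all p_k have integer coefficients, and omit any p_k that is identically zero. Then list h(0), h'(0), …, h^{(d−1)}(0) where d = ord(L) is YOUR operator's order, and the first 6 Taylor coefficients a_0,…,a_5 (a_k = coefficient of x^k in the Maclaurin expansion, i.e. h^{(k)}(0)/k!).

f: a_k = 0, 6, 0, -8, 0, 96/5, …
g: a_k = -2, -3, 9/4, -27/8, 405/64, -1701/128, …
L₀ := lclm(L_f,L_g); ord L₀ ≤ 2+1.
∫: right-multiply L₀ by Dx.
L = (-48 - 360·x + 576·x^2 + 864·x^3)·Dx^2 + (-59 - 192·x - 120·x^2 + 2304·x^3 + 3024·x^4)·Dx^3 + (-6 + 14·x + 144·x^2 + 272·x^3 + 672·x^4 + 864·x^5)·Dx^4  (order 4).
h: a_k = 0, -2, 3/2, 3/4, -91/32, 81/64, …
ICs: h(0) = 0, h′(0) = -2, h′′(0) = 3, h′′′(0) = 9/2.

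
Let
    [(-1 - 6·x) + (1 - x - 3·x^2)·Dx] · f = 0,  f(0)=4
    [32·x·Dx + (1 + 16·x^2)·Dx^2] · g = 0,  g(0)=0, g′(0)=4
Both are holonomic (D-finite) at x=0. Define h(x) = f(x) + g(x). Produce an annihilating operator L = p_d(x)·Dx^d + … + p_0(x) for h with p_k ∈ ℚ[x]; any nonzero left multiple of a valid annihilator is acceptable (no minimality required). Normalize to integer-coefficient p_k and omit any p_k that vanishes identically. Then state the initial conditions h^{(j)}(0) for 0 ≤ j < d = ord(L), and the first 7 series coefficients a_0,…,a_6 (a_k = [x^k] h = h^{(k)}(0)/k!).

L = (-128 + 512·x + 10560·x^2 + 25344·x^3 + 95904·x^4 + 41472·x^6)·Dx + (37 + 208·x - 206·x^2 + 1476·x^3 + 24336·x^4 + 66528·x^5 + 6912·x^6 + 41472·x^7)·Dx^2 + (-4 - 21·x - 198·x^2 - 90·x^3 - 1775·x^4 + 4080·x^5 + 6336·x^6 + 2304·x^7 + 6912·x^8)·Dx^3  (order 3).
h: a_k = 4, 8, 16, 20/3, 76, 1824/5, 388, …
ICs: h(0) = 4, h′(0) = 8, h′′(0) = 32.

f: a_k = 4, 4, 16, 28, 76, 160, 388, …
g: a_k = 0, 4, 0, -64/3, 0, 1024/5, 0, …
f+g: L₀ = lclm(L_f,L_g), ord ≤ 1+2.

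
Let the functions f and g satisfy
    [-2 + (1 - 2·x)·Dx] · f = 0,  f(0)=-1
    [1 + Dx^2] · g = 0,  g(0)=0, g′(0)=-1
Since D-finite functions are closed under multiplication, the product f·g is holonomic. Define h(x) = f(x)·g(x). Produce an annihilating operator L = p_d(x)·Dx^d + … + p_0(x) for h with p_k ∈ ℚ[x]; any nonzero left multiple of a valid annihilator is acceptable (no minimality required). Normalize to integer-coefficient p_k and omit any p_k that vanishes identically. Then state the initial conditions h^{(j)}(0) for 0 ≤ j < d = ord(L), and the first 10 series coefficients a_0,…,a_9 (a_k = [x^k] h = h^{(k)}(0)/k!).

f: a_k = -1, -2, -4, -8, -16, -32, -64, -128, -256, -512, …
g: a_k = 0, -1, 0, 1/6, 0, -1/120, 0, 1/5040, 0, -1/362880, …
L₀ := L_f ⊗_s L_g (sym. prod.), ord ≤ 2.
L = (-1 + 2·x) + 4·Dx + (-1 + 2·x)·Dx^2  (order 2).
h: a_k = 0, 1, 2, 23/6, 23/3, 1841/120, 1841/60, 309287/5040, 309287/2520, 12724951/51840, …
ICs: h(0) = 0, h′(0) = 1.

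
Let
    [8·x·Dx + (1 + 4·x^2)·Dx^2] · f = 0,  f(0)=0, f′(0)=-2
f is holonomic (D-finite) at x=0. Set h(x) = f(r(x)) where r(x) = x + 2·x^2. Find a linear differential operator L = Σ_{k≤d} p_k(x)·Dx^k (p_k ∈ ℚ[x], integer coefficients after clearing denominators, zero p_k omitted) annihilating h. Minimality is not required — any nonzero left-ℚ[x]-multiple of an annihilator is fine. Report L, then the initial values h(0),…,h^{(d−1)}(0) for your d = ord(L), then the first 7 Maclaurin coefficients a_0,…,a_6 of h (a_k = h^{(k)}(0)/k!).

f: a_k = 0, -2, 0, 8/3, 0, -32/5, 0, …
h₀=f(r): pull back L_f along r ⇒ L₀.
L = (-4 + 8·x + 64·x^2 + 192·x^3 + 192·x^4)·Dx + (1 + 4·x + 4·x^2 + 32·x^3 + 80·x^4 + 64·x^5)·Dx^2  (order 2).
h: a_k = 0, -2, -4, 8/3, 16, 128/5, -128/3, …
ICs: h(0) = 0, h′(0) = -2.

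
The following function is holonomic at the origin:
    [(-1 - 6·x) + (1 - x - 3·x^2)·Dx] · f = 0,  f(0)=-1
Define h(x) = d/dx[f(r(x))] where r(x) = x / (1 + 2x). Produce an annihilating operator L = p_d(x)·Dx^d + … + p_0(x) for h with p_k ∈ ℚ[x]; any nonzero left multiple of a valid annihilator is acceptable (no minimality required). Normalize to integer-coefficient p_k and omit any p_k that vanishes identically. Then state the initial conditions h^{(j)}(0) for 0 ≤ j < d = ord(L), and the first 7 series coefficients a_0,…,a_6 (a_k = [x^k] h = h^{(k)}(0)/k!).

L = (4 + 6·x + 30·x^2 + 32·x^3) + (-1 - 13·x - 45·x^2 - 38·x^3 + 16·x^4)·Dx  (order 1).
h: a_k = -1, -4, 15, -68, 280, -1110, 4277, …
ICs: h(0) = -1.

f: a_k = -1, -1, -4, -7, -19, -40, -97, …
Substitute x→r, Dx→(1/r')Dx; clear ⇒ L₀.
h=h₀': d/dx-closure on L₀ ⇒ L.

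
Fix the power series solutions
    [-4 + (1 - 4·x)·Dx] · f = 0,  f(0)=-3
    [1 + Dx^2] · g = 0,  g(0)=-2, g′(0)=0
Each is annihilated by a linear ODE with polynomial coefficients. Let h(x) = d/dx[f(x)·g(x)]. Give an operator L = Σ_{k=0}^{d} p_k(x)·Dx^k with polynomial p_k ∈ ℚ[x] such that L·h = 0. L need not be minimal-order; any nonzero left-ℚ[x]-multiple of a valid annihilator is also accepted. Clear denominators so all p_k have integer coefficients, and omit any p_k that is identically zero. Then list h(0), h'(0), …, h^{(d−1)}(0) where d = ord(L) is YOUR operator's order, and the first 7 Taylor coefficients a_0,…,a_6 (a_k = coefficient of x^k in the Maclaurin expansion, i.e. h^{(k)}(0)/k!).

L = (-31 - 8·x + 16·x^2) + (-8 + 32·x)·Dx + (1 - 8·x + 16·x^2)·Dx^2  (order 2).
h: a_k = 24, 186, 1116, 5953, 29765, 2857439/20, 20002073/30, …
ICs: h(0) = 24, h′(0) = 186.

f: a_k = -3, -12, -48, -192, -768, -3072, -12288, …
g: a_k = -2, 0, 1, 0, -1/12, 0, 1/360, …
Sym-product of L_f,L_g gives L₀ (≤ ord 2).
h₀' ⇒ L via d/dx closure of L₀.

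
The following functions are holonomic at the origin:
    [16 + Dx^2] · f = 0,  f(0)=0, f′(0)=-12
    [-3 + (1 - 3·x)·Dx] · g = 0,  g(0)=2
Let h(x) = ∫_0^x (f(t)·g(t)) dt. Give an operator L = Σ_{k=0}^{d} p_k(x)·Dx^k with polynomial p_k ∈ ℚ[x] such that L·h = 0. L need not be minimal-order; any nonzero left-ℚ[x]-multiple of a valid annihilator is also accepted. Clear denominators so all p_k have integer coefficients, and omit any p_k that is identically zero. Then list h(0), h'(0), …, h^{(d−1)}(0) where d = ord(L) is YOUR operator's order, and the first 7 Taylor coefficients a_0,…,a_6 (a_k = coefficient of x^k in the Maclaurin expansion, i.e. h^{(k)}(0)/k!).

f: a_k = 0, -12, 0, 32, 0, -128/5, 0, …
g: a_k = 2, 6, 18, 54, 162, 486, 1458, …
h₀=f·g: eliminate ⇒ L₀, order ≤ 2·1.
h=∫₀ˣh₀: take L = L₀·Dx.
L = (-16 + 48·x)·Dx + 6·Dx^2 + (-1 + 3·x)·Dx^3  (order 3).
h: a_k = 0, 0, -12, -24, -38, -456/5, -3548/15, …
ICs: h(0) = 0, h′(0) = 0, h′′(0) = -24.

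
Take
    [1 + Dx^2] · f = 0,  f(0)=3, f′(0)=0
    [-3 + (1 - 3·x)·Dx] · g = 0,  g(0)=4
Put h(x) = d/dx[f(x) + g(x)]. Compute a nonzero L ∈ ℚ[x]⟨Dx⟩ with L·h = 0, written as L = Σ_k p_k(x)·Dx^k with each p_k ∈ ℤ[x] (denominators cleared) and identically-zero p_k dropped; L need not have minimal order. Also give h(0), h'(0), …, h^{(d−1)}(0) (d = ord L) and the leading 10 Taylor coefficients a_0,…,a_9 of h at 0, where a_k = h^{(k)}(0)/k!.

L = (654 - 36·x + 54·x^2) + (-55 + 171·x - 27·x^2 + 27·x^3)·Dx + (654 - 36·x + 54·x^2)·Dx^2 + (-55 + 171·x - 27·x^2 + 27·x^3)·Dx^3  (order 3).
h: a_k = 12, 69, 324, 2593/2, 4860, 699839/40, 61236, 352719361/1680, 708588, 285702681599/120960, …
ICs: h(0) = 12, h′(0) = 69, h′′(0) = 648.

f: a_k = 3, 0, -3/2, 0, 1/8, 0, -1/240, 0, 1/13440, 0, …
g: a_k = 4, 12, 36, 108, 324, 972, 2916, 8748, 26244, 78732, …
h₀=f+g: left-lcm gives L₀, ord ≤ 3.
Differentiate: ansatz ord ≤ ord L₀ ⇒ L.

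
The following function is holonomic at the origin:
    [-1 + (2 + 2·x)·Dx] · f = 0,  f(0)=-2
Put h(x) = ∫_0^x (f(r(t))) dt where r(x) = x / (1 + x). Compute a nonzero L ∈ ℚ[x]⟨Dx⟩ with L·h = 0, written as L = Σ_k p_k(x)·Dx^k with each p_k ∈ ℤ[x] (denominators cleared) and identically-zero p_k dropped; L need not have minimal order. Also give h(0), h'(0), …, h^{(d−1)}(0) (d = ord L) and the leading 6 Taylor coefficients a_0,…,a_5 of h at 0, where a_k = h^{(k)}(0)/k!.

L = -Dx + (2 + 6·x + 4·x^2)·Dx^2  (order 2).
h: a_k = 0, -2, -1/2, 5/12, -13/32, 141/320, …
ICs: h(0) = 0, h′(0) = -2.

f: a_k = -2, -1, 1/4, -1/8, 5/64, -7/128, …
h₀=f(r): pull back L_f along r ⇒ L₀.
h=∫h₀ ⇒ L = L₀·Dx.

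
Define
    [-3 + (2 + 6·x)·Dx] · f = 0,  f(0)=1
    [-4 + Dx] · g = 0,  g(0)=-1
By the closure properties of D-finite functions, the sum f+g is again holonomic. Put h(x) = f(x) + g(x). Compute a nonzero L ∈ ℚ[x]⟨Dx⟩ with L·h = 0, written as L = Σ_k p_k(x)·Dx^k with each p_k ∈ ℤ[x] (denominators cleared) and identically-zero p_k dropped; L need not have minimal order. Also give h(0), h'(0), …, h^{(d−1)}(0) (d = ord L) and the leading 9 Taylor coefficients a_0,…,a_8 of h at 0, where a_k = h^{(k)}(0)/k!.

f: a_k = 1, 3/2, -9/8, 27/16, -405/128, 1701/256, -15309/1024, 72171/2048, -2814669/32768, …
g: a_k = -1, -4, -8, -32/3, -32/3, -128/15, -256/45, -1024/315, -512/315, …
f+g: L₀ = lclm(L_f,L_g), ord ≤ 1+1.
L = (132 + 288·x) + (-73 - 384·x - 576·x^2)·Dx + (10 + 78·x + 144·x^2)·Dx^2  (order 2).
h: a_k = 0, -5/2, -73/8, -431/48, -5311/384, -7253/3840, -951049/46080, 20636713/645120, -903397951/10321920, …
ICs: h(0) = 0, h′(0) = -5/2.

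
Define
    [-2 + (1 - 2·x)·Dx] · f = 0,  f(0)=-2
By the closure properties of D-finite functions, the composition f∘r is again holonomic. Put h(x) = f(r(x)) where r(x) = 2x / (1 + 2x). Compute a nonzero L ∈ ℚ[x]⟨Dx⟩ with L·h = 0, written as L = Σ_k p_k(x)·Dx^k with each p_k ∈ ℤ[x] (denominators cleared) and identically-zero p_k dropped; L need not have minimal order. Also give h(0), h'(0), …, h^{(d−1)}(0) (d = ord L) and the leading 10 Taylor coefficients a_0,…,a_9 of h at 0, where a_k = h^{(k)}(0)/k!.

L = 4 + (-1 + 4·x^2)·Dx  (order 1).
h: a_k = -2, -8, -16, -32, -64, -128, -256, -512, -1024, -2048, …
ICs: h(0) = -2.

f: a_k = -2, -4, -8, -16, -32, -64, -128, -256, -512, -1024, …
h₀=f(r): pull back L_f along r ⇒ L₀.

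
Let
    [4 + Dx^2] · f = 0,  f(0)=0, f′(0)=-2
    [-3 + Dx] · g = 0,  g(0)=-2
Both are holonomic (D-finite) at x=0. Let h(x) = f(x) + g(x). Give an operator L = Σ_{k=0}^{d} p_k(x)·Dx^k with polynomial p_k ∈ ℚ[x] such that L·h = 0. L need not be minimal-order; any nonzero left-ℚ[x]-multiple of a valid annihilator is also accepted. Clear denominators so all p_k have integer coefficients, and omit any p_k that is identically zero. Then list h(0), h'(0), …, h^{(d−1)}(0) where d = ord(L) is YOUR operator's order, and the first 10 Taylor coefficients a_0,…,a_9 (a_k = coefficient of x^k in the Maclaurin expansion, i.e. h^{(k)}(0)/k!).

L = -12 + 4·Dx - 3·Dx^2 + Dx^3  (order 3).
h: a_k = -2, -8, -9, -23/3, -27/4, -259/60, -81/40, -2123/2520, -729/2240, -19939/181440, …
ICs: h(0) = -2, h′(0) = -8, h′′(0) = -18.

f: a_k = 0, -2, 0, 4/3, 0, -4/15, 0, 8/315, 0, -4/2835, …
g: a_k = -2, -6, -9, -9, -27/4, -81/20, -81/40, -243/280, -729/2240, -243/2240, …
f+g: L₀ = lclm(L_f,L_g), ord ≤ 2+1.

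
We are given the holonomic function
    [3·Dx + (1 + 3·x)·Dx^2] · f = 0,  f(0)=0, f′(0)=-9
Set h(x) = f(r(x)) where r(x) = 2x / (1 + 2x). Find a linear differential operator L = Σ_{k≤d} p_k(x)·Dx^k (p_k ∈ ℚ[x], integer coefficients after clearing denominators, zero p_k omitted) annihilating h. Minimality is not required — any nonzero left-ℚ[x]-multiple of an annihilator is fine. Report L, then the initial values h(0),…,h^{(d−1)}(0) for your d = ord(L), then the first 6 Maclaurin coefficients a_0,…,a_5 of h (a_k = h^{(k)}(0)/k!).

f: a_k = 0, -9, 27/2, -27, 243/4, -729/5, …
Change of var in L_f (x↦r) gives L₀.
L = (10 + 32·x)·Dx + (1 + 10·x + 16·x^2)·Dx^2  (order 2).
h: a_k = 0, -18, 90, -504, 3060, -98208/5, …
ICs: h(0) = 0, h′(0) = -18.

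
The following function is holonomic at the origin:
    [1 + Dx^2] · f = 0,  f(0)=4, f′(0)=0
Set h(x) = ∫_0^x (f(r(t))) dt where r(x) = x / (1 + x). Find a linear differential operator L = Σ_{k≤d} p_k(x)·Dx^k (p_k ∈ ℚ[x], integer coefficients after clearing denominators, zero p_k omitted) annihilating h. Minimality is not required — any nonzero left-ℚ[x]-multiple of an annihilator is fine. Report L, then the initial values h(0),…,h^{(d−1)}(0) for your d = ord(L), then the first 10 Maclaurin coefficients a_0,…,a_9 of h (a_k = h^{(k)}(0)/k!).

f: a_k = 4, 0, -2, 0, 1/6, 0, -1/180, 0, 1/10080, 0, …
L₀ from L_f via x↦r, Dx↦r'^{-1}Dx.
∫: right-multiply L₀ by Dx.
L = Dx + (2 + 6·x + 6·x^2 + 2·x^3)·Dx^2 + (1 + 4·x + 6·x^2 + 4·x^3 + x^4)·Dx^3  (order 3).
h: a_k = 0, 4, 0, -2/3, 1, -7/6, 11/9, -1501/1260, 87/80, -16699/18144, …
ICs: h(0) = 0, h′(0) = 4, h′′(0) = 0.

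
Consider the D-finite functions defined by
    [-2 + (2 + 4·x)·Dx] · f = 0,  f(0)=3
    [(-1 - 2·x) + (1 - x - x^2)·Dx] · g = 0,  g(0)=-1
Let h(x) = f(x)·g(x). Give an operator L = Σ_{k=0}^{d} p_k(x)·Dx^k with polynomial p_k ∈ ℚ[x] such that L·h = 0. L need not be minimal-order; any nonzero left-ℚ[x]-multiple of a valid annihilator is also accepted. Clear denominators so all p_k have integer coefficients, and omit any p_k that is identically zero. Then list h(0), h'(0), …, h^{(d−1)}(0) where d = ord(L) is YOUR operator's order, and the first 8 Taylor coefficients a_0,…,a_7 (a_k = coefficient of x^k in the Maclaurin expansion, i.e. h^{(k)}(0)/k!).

L = (2 + 3·x + 3·x^2) + (-1 - x + 3·x^2 + 2·x^3)·Dx  (order 1).
h: a_k = -3, -6, -15/2, -15, -165/8, -153/4, -879/16, -795/8, …
ICs: h(0) = -3.

f: a_k = 3, 3, -3/2, 3/2, -15/8, 21/8, -63/16, 99/16, …
g: a_k = -1, -1, -2, -3, -5, -8, -13, -21, …
f·g: L₀ = L_f ⊗_s L_g, ord ≤ 1·1.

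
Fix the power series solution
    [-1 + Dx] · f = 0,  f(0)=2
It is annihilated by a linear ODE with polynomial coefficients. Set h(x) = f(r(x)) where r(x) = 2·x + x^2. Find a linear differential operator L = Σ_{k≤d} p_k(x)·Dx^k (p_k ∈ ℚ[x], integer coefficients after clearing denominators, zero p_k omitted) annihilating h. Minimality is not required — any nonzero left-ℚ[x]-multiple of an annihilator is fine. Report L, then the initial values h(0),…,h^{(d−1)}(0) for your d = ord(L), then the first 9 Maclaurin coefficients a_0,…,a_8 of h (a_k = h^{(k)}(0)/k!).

f: a_k = 2, 2, 1, 1/3, 1/12, 1/60, 1/360, 1/2520, 1/20160, …
Substitute x→r, Dx→(1/r')Dx; clear ⇒ L₀.
L = (-2 - 2·x) + Dx  (order 1).
h: a_k = 2, 4, 6, 20/3, 19/3, 26/5, 173/45, 814/315, 45/28, …
ICs: h(0) = 2.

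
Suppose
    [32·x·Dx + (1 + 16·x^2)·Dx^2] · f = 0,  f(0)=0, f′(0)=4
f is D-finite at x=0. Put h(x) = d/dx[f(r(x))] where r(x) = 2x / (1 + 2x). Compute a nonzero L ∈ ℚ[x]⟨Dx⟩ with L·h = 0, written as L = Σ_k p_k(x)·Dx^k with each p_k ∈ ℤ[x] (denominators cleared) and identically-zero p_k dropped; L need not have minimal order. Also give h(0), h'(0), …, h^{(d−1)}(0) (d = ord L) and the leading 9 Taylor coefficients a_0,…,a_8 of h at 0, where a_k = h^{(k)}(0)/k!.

L = (4 + 136·x) + (1 + 4·x + 68·x^2)·Dx  (order 1).
h: a_k = 8, -32, -416, 3840, 12928, -312832, 372224, 19783680, -104445952, …
ICs: h(0) = 8.

f: a_k = 0, 4, 0, -64/3, 0, 1024/5, 0, -16384/7, 0, …
Change of var in L_f (x↦r) gives L₀.
Derive L from L₀ (diff closure).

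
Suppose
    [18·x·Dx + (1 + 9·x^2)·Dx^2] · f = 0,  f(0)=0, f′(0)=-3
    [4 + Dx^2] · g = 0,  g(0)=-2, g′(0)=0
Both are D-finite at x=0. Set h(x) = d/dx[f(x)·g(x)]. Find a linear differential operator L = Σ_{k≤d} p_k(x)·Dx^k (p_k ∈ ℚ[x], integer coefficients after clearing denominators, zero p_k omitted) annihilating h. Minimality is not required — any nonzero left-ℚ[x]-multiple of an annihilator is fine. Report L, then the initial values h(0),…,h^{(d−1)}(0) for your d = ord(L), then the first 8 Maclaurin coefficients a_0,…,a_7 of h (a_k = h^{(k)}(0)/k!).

L = (52480 + 1115424·x^2 + 18751824·x^4 + 15209856·x^6 + 3464208·x^8 - 11337408·x^10 + 34012224·x^12) + (31032·x + 1320624·x^3 + 10701720·x^5 + 13646880·x^7 + 18895680·x^9 + 34012224·x^11)·Dx + (13640 + 300780·x^2 + 4978584·x^4 + 5269212·x^6 + 3621672·x^8 + 2834352·x^10 + 17006112·x^12)·Dx^2 + (7758·x + 330156·x^3 + 2675430·x^5 + 3411720·x^7 + 4723920·x^9 + 8503056·x^11)·Dx^3 + (130 + 5481·x^2 + 72657·x^4 + 366687·x^6 + 688905·x^8 + 1417176·x^10 + 2125764·x^12)·Dx^4  (order 4).
h: a_k = 6, 0, -90, 0, 686, 0, -87338/15, 0, …
ICs: h(0) = 6, h′(0) = 0, h′′(0) = -180, h′′′(0) = 0.

f: a_k = 0, -3, 0, 9, 0, -243/5, 0, 2187/7, …
g: a_k = -2, 0, 4, 0, -4/3, 0, 8/45, 0, …
Sym-product of L_f,L_g gives L₀ (≤ ord 4).
Differentiate: ansatz ord ≤ ord L₀ ⇒ L.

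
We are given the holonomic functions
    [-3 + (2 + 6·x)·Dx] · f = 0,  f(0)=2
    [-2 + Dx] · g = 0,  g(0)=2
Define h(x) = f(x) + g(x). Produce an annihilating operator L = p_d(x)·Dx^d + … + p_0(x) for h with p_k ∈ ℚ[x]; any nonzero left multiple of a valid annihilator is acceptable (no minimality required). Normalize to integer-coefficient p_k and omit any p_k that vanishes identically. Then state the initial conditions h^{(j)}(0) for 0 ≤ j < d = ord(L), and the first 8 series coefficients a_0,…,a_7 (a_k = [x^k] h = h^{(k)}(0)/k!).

f: a_k = 2, 3, -9/4, 27/8, -405/64, 1701/128, -15309/512, 72171/1024, …
g: a_k = 2, 4, 4, 8/3, 4/3, 8/15, 8/45, 16/315, …
h₀=f+g: left-lcm gives L₀, ord ≤ 2.
L = (42 + 72·x) + (-25 - 96·x - 144·x^2)·Dx + (2 + 30·x + 72·x^2)·Dx^2  (order 2).
h: a_k = 4, 7, 7/4, 145/24, -959/192, 26539/1920, -684809/23040, 22750249/322560, …
ICs: h(0) = 4, h′(0) = 7.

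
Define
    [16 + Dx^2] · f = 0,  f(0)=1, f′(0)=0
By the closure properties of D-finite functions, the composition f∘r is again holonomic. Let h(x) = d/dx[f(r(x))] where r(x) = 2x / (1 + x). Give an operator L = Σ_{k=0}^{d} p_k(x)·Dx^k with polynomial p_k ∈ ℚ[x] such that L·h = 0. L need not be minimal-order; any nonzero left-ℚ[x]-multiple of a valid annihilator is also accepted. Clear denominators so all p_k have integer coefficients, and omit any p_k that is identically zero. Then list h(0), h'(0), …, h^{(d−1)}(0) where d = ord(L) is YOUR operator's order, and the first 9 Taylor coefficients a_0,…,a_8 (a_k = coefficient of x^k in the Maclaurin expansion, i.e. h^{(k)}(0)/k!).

L = (70 + 12·x + 6·x^2) + (6 + 18·x + 18·x^2 + 6·x^3)·Dx + (1 + 4·x + 6·x^2 + 4·x^3 + x^4)·Dx^2  (order 2).
h: a_k = 0, -64, 192, 896/3, -8320/3, 106432/15, -36288/5, -3730688/315, 2444032/35, …
ICs: h(0) = 0, h′(0) = -64.

f: a_k = 1, 0, -8, 0, 32/3, 0, -256/45, 0, 512/315, …
Substitute x→r, Dx→(1/r')Dx; clear ⇒ L₀.
Differentiate: ansatz ord ≤ ord L₀ ⇒ L.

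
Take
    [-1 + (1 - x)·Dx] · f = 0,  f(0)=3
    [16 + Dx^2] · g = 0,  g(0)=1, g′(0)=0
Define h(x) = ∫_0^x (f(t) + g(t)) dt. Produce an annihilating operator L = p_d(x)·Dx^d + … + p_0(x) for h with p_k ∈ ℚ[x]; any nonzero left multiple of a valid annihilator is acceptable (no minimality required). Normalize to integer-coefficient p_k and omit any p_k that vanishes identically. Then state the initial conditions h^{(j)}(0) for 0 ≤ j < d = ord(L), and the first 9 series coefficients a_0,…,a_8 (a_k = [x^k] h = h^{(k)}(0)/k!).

L = (176 - 256·x + 128·x^2)·Dx + (-144 + 400·x - 384·x^2 + 128·x^3)·Dx^2 + (11 - 16·x + 8·x^2)·Dx^3 + (-9 + 25·x - 24·x^2 + 8·x^3)·Dx^4  (order 4).
h: a_k = 0, 4, 3/2, -5/3, 3/4, 41/15, 1/2, -121/315, 3/8, …
ICs: h(0) = 0, h′(0) = 4, h′′(0) = 3, h′′′(0) = -10.

f: a_k = 3, 3, 3, 3, 3, 3, 3, 3, 3, …
g: a_k = 1, 0, -8, 0, 32/3, 0, -256/45, 0, 512/315, …
L₀ := lclm(L_f,L_g); ord L₀ ≤ 1+2.
∫: right-multiply L₀ by Dx.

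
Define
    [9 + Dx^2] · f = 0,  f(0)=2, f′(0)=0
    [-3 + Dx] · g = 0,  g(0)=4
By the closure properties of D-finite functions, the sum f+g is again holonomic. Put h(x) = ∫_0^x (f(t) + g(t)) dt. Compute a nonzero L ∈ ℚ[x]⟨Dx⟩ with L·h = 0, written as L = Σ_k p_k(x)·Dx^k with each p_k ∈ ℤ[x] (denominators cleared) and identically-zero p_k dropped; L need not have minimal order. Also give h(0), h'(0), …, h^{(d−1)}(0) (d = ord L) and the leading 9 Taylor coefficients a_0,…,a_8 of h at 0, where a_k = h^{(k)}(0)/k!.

L = -27·Dx + 9·Dx^2 - 3·Dx^3 + Dx^4  (order 4).
h: a_k = 0, 6, 6, 3, 9/2, 81/20, 27/20, 81/280, 243/1120, …
ICs: h(0) = 0, h′(0) = 6, h′′(0) = 12, h′′′(0) = 18.

f: a_k = 2, 0, -9, 0, 27/4, 0, -81/40, 0, 729/2240, …
g: a_k = 4, 12, 18, 18, 27/2, 81/10, 81/20, 243/140, 729/1120, …
Sum ⇒ L₀ = lclm(L_f,L_g) in ℚ(x)⟨Dx⟩.
Integrate: L := L₀·Dx.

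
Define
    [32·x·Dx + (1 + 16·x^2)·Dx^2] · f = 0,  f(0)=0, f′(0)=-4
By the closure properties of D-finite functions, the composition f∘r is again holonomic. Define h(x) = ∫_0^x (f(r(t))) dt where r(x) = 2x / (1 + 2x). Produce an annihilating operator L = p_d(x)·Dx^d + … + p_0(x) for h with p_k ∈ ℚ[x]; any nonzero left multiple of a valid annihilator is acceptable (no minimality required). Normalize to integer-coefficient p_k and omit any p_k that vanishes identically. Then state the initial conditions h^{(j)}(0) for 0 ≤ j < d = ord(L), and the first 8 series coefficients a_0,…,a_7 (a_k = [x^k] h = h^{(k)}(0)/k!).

L = (4 + 136·x)·Dx^2 + (1 + 4·x + 68·x^2)·Dx^3  (order 3).
h: a_k = 0, 0, -4, 16/3, 104/3, -192, -6464/15, 156416/21, …
ICs: h(0) = 0, h′(0) = 0, h′′(0) = -8.

f: a_k = 0, -4, 0, 64/3, 0, -1024/5, 0, 16384/7, …
Change of var in L_f (x↦r) gives L₀.
h=∫h₀ ⇒ L = L₀·Dx.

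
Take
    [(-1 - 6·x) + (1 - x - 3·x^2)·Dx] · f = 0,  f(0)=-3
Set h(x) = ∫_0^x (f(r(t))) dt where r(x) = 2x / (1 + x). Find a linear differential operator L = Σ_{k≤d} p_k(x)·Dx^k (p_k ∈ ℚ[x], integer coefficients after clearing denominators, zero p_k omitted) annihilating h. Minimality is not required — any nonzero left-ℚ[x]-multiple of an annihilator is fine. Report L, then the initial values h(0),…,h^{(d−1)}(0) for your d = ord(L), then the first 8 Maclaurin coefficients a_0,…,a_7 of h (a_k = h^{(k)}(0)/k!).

f: a_k = -3, -3, -12, -21, -57, -120, -291, -651, …
f∘r: x↦r, Dx↦Dx/r' in L_f ⇒ L₀.
∫: right-multiply L₀ by Dx.
L = (2 + 26·x)·Dx + (-1 - x + 13·x^2 + 13·x^3)·Dx^2  (order 2).
h: a_k = 0, -3, -3, -14, -39/2, -546/5, -169, -1014, …
ICs: h(0) = 0, h′(0) = -3.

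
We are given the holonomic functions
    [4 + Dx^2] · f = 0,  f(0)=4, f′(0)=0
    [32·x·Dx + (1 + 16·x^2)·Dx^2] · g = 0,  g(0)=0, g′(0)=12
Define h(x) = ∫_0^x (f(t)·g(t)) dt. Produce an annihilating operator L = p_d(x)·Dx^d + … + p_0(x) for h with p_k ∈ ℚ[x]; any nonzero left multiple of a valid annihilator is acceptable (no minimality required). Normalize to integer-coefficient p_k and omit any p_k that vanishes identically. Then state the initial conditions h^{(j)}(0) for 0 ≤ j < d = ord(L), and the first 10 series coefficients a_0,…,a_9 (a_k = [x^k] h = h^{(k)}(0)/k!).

L = (1360 + 60416·x^2 + 106496·x^4 + 262144·x^6 + 1048576·x^8)·Dx + (2304·x + 45056·x^3 + 196608·x^5 + 1048576·x^7)·Dx^2 + (360 + 15872·x^2 + 36864·x^4 + 131072·x^6 + 524288·x^8)·Dx^3 + (576·x + 11264·x^3 + 49152·x^5 + 262144·x^7)·Dx^4 + (5 + 192·x^2 + 2560·x^4 + 16384·x^6 + 65536·x^8)·Dx^5  (order 5).
h: a_k = 0, 0, 24, 0, -88, 0, 7504/15, 0, -435448/105, 0, …
ICs: h(0) = 0, h′(0) = 0, h′′(0) = 48, h′′′(0) = 0, h′′′′(0) = -2112.

f: a_k = 4, 0, -8, 0, 8/3, 0, -16/45, 0, 8/315, 0, …
g: a_k = 0, 12, 0, -64, 0, 3072/5, 0, -49152/7, 0, 262144/3, …
Product ⇒ symmetric product L₀, ord ≤ 4.
∫: right-multiply L₀ by Dx.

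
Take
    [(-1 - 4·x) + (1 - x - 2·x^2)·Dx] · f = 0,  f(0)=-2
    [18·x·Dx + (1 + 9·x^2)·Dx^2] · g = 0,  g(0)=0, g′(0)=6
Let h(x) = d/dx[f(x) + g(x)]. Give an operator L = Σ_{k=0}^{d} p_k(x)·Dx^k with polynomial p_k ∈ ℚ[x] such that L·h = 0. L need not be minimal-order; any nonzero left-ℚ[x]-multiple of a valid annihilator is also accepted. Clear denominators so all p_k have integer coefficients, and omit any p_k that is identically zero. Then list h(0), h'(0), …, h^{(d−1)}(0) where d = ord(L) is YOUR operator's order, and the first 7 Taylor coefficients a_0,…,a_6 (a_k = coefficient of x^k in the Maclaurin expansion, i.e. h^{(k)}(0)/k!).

f: a_k = -2, -2, -6, -10, -22, -42, -86, …
g: a_k = 0, 6, 0, -18, 0, 486/5, 0, …
h₀=f+g: left-lcm gives L₀, ord ≤ 3.
Derive L from L₀ (diff closure).
L = (-18 + 72·x + 918·x^2 + 1872·x^3 + 4608·x^4 + 1296·x^6) + (8 + 30·x + 278·x^3 + 1788·x^4 + 3216·x^5 + 324·x^6 + 1296·x^7)·Dx + (-1 - 4·x - 24·x^2 - 4·x^3 - 103·x^4 + 300·x^5 + 312·x^6 + 108·x^7 + 216·x^8)·Dx^2  (order 2).
h: a_k = 4, -12, -84, -88, 276, -516, -5564, …
ICs: h(0) = 4, h′(0) = -12.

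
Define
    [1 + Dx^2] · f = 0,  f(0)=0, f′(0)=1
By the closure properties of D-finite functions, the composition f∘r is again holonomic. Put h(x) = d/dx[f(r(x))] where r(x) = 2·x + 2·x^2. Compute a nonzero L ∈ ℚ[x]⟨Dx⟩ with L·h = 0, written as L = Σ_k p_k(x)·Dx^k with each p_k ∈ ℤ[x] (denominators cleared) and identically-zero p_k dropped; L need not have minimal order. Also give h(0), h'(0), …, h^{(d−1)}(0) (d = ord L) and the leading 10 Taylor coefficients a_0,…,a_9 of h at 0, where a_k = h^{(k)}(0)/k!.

f: a_k = 0, 1, 0, -1/6, 0, 1/120, 0, -1/5040, 0, 1/362880, …
Substitute x→r, Dx→(1/r')Dx; clear ⇒ L₀.
h=h₀': d/dx-closure on L₀ ⇒ L.
L = (16 + 32·x + 96·x^2 + 128·x^3 + 64·x^4) + (-6 - 12·x)·Dx + (1 + 4·x + 4·x^2)·Dx^2  (order 2).
h: a_k = 2, 4, -4, -16, -56/3, 0, 832/45, 896/45, 2272/315, -128/21, …
ICs: h(0) = 2, h′(0) = 4.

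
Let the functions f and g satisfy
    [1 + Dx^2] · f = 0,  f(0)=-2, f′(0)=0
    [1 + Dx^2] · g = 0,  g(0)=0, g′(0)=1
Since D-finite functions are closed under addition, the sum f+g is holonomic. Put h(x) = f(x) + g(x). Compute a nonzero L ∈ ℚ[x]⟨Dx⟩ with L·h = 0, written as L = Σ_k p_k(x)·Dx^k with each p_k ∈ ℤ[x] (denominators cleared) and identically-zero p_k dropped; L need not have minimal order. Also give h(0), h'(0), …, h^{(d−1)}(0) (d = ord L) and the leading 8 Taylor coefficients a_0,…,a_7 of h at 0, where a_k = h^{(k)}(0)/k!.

f: a_k = -2, 0, 1, 0, -1/12, 0, 1/360, 0, …
g: a_k = 0, 1, 0, -1/6, 0, 1/120, 0, -1/5040, …
L₀ := lclm(L_f,L_g); ord L₀ ≤ 2+2.
L = 1 + Dx^2  (order 2).
h: a_k = -2, 1, 1, -1/6, -1/12, 1/120, 1/360, -1/5040, …
ICs: h(0) = -2, h′(0) = 1.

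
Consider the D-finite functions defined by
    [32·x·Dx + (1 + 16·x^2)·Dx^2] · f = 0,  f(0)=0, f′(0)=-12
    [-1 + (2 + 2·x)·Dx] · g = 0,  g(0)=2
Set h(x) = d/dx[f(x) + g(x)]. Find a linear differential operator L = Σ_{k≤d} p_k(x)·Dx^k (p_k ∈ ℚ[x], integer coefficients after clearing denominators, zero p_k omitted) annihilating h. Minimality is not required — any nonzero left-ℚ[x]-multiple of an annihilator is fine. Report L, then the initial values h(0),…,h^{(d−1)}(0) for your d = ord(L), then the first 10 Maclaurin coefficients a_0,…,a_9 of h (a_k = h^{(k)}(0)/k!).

L = (-64 - 160·x + 3072·x^2 + 1536·x^3) + (-131 - 256·x + 5920·x^2 + 12288·x^3 + 5376·x^4)·Dx + (-2 + 126·x + 192·x^2 + 2112·x^3 + 3584·x^4 + 1536·x^5)·Dx^2  (order 2).
h: a_k = -11, -1/2, 1539/8, -5/16, -393181/128, -63/256, 50331879/1024, -429/2048, -25769797341/32768, -12155/65536, …
ICs: h(0) = -11, h′(0) = -1/2.

f: a_k = 0, -12, 0, 64, 0, -3072/5, 0, 49152/7, 0, -262144/3, …
g: a_k = 2, 1, -1/4, 1/8, -5/64, 7/128, -21/512, 33/1024, -429/16384, 715/32768, …
h₀=f+g: left-lcm gives L₀, ord ≤ 3.
Differentiate: ansatz ord ≤ ord L₀ ⇒ L.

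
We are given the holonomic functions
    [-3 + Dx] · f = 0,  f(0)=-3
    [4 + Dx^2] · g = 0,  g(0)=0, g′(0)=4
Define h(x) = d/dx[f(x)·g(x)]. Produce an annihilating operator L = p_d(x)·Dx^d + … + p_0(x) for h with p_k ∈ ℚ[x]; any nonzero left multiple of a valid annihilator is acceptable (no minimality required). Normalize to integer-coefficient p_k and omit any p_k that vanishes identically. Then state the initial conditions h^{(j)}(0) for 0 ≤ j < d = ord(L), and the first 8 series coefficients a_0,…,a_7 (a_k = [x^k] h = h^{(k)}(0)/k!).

L = 13 - 6·Dx + Dx^2  (order 2).
h: a_k = -12, -72, -138, -120, -61/2, 207/5, 3277/60, 34, …
ICs: h(0) = -12, h′(0) = -72.

f: a_k = -3, -9, -27/2, -27/2, -81/8, -243/40, -243/80, -729/560, …
g: a_k = 0, 4, 0, -8/3, 0, 8/15, 0, -16/315, …
f·g: L₀ = L_f ⊗_s L_g, ord ≤ 1·2.
Derive L from L₀ (diff closure).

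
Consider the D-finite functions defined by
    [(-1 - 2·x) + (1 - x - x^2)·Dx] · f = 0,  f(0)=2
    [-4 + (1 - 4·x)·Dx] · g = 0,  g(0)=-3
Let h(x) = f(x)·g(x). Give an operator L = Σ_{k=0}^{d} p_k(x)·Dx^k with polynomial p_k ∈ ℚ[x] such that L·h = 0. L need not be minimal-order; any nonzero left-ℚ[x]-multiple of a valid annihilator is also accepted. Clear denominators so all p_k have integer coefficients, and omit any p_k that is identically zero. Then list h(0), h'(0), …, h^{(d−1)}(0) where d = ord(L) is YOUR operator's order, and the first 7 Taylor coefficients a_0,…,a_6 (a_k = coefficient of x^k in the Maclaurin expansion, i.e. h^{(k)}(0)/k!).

L = (-5 + 6·x + 12·x^2) + (1 - 5·x + 3·x^2 + 4·x^3)·Dx  (order 1).
h: a_k = -6, -30, -132, -546, -2214, -8904, -35694, …
ICs: h(0) = -6.

f: a_k = 2, 2, 4, 6, 10, 16, 26, …
g: a_k = -3, -12, -48, -192, -768, -3072, -12288, …
f·g: L₀ = L_f ⊗_s L_g, ord ≤ 1·1.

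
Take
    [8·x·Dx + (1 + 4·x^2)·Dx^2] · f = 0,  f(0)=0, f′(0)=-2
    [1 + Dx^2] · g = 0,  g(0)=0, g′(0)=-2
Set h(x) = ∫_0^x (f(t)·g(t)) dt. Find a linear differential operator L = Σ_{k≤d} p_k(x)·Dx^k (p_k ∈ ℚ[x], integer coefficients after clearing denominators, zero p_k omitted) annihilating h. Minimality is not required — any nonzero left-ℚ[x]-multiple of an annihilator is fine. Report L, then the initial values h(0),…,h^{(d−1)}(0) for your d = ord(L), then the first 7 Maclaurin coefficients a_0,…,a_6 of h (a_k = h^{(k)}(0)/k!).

f: a_k = 0, -2, 0, 8/3, 0, -32/5, 0, …
g: a_k = 0, -2, 0, 1/3, 0, -1/60, 0, …
Product ⇒ symmetric product L₀, ord ≤ 4.
∫: right-multiply L₀ by Dx.
L = (85 + 944·x^2 + 416·x^4 + 256·x^6 + 256·x^8)·Dx + (144·x + 704·x^3 + 768·x^5 + 1024·x^7)·Dx^2 + (90 + 992·x^2 + 576·x^4 + 512·x^6 + 512·x^8)·Dx^3 + (144·x + 704·x^3 + 768·x^5 + 1024·x^7)·Dx^4 + (5 + 48·x^2 + 160·x^4 + 256·x^6 + 256·x^8)·Dx^5  (order 5).
h: a_k = 0, 0, 0, 4/3, 0, -6/5, 0, …
ICs: h(0) = 0, h′(0) = 0, h′′(0) = 0, h′′′(0) = 8, h′′′′(0) = 0.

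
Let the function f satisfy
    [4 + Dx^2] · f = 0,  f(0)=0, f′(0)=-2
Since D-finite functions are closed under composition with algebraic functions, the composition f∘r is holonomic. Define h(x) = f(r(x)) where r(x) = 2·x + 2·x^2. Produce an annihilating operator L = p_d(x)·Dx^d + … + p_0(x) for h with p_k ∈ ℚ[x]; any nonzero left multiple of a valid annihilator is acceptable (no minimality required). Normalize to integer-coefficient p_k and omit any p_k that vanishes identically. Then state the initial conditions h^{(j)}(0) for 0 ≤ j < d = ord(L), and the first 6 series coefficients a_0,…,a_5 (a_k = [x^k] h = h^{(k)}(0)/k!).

f: a_k = 0, -2, 0, 4/3, 0, -4/15, …
L₀ from L_f via x↦r, Dx↦r'^{-1}Dx.
L = (16 + 96·x + 192·x^2 + 128·x^3) - 2·Dx + (1 + 2·x)·Dx^2  (order 2).
h: a_k = 0, -4, -4, 32/3, 32, 352/15, …
ICs: h(0) = 0, h′(0) = -4.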